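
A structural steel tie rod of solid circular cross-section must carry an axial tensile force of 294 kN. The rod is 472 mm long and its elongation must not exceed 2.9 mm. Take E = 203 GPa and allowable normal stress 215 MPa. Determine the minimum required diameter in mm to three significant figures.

41.7 mm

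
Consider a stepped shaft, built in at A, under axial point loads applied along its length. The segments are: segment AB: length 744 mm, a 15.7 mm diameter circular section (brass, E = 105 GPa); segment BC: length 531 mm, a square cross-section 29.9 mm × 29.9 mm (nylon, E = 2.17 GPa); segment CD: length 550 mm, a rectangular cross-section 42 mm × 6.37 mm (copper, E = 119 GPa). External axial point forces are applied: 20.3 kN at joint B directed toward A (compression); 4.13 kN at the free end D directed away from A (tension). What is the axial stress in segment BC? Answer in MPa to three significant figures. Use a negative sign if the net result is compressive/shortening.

4.62 MPa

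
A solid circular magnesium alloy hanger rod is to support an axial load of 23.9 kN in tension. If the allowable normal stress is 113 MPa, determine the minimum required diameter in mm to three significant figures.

Required area A ≥ P/σ_allow = 23900/113 = 211.5 mm².
For a solid circular section, d ≥ √(4A/π) = 16.41 mm.

16.4 mm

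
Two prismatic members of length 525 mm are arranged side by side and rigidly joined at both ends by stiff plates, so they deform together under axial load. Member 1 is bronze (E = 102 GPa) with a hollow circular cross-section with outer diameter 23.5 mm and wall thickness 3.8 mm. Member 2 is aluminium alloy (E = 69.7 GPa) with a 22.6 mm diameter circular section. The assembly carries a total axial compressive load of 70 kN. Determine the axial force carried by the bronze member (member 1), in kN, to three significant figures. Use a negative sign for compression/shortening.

A_1 = 235.2 mm².
A_2 = 401.1 mm².
Equal strain + equilibrium ⇒ each member carries load in proportion to AE: A₁E₁ = 23990000 N, A₂E₂ = 27960000 N, ΣAE = 51950000 N.
F₁ = P·A₁E₁/ΣAE = -70000·23990000/51950000 = -32320 N.

-32.3 kN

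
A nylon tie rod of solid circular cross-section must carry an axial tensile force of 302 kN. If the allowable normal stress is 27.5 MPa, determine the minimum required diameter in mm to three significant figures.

Required area A ≥ P/σ_allow = 302000/27.5 = 10980 mm².
For a solid circular section, d ≥ √(4A/π) = 118.2 mm.

118 mm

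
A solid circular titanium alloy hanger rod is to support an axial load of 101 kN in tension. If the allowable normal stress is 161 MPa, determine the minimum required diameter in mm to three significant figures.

28.3 mm

Required area A ≥ P/σ_allow = 101000/161 = 627.3 mm².
For a solid circular section, d ≥ √(4A/π) = 28.26 mm.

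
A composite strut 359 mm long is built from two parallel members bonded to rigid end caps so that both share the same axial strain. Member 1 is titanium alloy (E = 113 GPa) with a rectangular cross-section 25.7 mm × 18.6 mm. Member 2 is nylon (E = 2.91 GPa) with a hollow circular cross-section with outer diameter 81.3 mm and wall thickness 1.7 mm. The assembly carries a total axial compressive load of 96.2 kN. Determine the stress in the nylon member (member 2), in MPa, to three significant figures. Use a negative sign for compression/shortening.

-5.07 MPa

A_1 = 478 mm².
A_2 = 425.1 mm².
Equal strain + equilibrium ⇒ each member carries load in proportion to AE: A₁E₁ = 54020000 N, A₂E₂ = 1237000 N, ΣAE = 55250000 N.
σ₂ = P·E₂/ΣAE = -96200·2910/55250000 = -5.067 MPa.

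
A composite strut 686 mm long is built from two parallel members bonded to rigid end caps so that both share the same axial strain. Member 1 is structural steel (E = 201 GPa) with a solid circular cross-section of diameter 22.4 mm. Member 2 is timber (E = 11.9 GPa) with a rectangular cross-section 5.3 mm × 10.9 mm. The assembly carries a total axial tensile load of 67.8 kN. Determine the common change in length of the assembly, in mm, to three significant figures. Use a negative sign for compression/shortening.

A_1 = 394.1 mm².
A_2 = 57.77 mm².
Equal strain + equilibrium ⇒ each member carries load in proportion to AE: A₁E₁ = 79210000 N, A₂E₂ = 687500 N, ΣAE = 79900000 N.
δ = PL/ΣAE = 67800·686/79900000 = 0.5821 mm.

0.582 mm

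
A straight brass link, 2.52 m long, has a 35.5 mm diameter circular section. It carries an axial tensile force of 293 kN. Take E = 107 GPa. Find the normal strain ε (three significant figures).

A = 989.8 mm².
σ = N/A = 296 MPa; ε = σ/E = 296/107000 = 2.767e-03.

0.00277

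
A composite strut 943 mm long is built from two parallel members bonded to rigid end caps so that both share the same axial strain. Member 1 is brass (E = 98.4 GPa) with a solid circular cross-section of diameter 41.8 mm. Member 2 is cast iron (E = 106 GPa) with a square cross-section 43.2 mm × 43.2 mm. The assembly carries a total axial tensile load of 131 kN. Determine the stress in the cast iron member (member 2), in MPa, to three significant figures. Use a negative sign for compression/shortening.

41.7 MPa

A_1 = 1372 mm².
A_2 = 1866 mm².
Equal strain + equilibrium ⇒ each member carries load in proportion to AE: A₁E₁ = 135000000 N, A₂E₂ = 197800000 N, ΣAE = 332900000 N.
σ₂ = P·E₂/ΣAE = 131000·106000/332900000 = 41.72 MPa.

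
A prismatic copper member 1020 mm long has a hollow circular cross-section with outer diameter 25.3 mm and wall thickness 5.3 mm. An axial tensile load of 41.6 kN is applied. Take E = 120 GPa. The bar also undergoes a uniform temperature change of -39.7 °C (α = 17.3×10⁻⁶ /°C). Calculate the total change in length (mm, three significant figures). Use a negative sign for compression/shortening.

A = 333 mm².
δ_mech = NL/(AE) = 41600·1020/(333·120000) = 1.062 mm.
δ_thermal = αLΔT = 17.3e-6·1020·-39.7 = -0.7005 mm.
δ = δ_mech + δ_thermal = 0.3613 mm.

0.361 mm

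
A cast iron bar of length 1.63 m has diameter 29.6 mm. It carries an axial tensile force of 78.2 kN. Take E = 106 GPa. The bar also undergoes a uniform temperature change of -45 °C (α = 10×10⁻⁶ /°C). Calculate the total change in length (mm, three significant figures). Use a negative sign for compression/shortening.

A = 688.1 mm².
δ_mech = NL/(AE) = 78200·1630/(688.1·106000) = 1.747 mm.
δ_thermal = αLΔT = 10e-6·1630·-45 = -0.7335 mm.
δ = δ_mech + δ_thermal = 1.014 mm.

1.01 mm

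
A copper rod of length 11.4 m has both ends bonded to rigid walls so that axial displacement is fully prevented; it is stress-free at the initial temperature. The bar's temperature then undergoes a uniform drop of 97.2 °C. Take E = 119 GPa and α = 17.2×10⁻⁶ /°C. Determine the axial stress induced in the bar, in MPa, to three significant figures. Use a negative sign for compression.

Free thermal expansion αLΔT = 17.2e-6 · 11400 · -97.2 = -19.06 mm.
The walls impose strain ε = −(-19.06)/11400 = 1.6718e-03; σ = Eε = 119000 · 1.6718e-03 = 198.9 MPa.

199 MPa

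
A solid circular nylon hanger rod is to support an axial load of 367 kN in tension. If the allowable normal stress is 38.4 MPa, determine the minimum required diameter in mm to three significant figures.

Required area A ≥ P/σ_allow = 367000/38.4 = 9557 mm².
For a solid circular section, d ≥ √(4A/π) = 110.3 mm.

110 mm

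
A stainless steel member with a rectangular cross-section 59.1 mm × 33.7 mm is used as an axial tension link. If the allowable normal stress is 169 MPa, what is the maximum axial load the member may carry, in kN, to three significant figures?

A = 1992 mm².
P_max = σ_allow · A = 169 · 1992 = 336600 N = 336.6 kN.

337 kN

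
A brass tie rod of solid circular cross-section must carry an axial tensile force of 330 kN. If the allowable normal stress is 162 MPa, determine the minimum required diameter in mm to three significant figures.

Required area A ≥ P/σ_allow = 330000/162 = 2037 mm².
For a solid circular section, d ≥ √(4A/π) = 50.93 mm.

50.9 mm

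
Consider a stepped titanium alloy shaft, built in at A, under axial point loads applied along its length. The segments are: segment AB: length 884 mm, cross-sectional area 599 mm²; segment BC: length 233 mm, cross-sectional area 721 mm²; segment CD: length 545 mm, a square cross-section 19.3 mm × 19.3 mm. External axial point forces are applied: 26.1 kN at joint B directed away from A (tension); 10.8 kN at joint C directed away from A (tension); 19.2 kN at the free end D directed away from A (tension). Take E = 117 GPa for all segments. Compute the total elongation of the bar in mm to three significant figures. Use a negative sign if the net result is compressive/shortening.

Internal axial forces (sectioning from the free end, tension +): N_CD = 19.2 kN, N_BC = 30 kN, N_AB = 56.1 kN.
A_CD = 372.5 mm².
δ_AB = 56100·884/(599·117000) = 0.7076 mm
δ_BC = 30000·233/(721·117000) = 0.08286 mm
δ_CD = 19200·545/(372.5·117000) = 0.2401 mm
δ = Σδ_i = 1.031 mm.

1.03 mm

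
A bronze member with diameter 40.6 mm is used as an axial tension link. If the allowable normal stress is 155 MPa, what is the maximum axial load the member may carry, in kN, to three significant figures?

201 kN

A = 1295 mm².
P_max = σ_allow · A = 155 · 1295 = 200700 N = 200.7 kN.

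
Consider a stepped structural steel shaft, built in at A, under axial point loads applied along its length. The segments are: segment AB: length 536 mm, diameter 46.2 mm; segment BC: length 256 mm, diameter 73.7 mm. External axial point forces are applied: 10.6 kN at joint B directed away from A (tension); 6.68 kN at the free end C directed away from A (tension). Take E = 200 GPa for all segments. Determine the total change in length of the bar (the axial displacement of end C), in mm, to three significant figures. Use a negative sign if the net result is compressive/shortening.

Internal axial forces (sectioning from the free end, tension +): N_BC = 6.68 kN, N_AB = 17.28 kN.
A_AB = 1676 mm².
A_BC = 4266 mm².
δ_AB = 17280·536/(1676·200000) = 0.02763 mm
δ_BC = 6680·256/(4266·200000) = 0.002004 mm
δ = Σδ_i = 0.02963 mm.

0.0296 mm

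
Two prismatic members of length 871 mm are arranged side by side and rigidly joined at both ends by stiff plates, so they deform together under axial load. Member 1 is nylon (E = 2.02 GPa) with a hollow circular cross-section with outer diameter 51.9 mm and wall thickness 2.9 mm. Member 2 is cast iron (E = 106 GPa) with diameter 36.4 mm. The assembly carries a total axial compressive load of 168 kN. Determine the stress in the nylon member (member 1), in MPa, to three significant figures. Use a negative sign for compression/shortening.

-3.05 MPa

A_1 = 446.4 mm².
A_2 = 1041 mm².
Equal strain + equilibrium ⇒ each member carries load in proportion to AE: A₁E₁ = 901800 N, A₂E₂ = 110300000 N, ΣAE = 111200000 N.
σ₁ = P·E₁/ΣAE = -168000·2020/111200000 = -3.052 MPa.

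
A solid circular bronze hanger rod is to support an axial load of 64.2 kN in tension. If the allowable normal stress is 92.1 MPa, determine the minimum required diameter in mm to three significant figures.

Required area A ≥ P/σ_allow = 64200/92.1 = 697.1 mm².
For a solid circular section, d ≥ √(4A/π) = 29.79 mm.

29.8 mm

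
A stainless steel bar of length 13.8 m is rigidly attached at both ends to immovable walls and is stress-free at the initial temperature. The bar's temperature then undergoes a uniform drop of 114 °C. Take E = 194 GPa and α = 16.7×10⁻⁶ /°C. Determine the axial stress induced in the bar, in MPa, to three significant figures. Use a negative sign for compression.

369 MPa

Free thermal expansion αLΔT = 16.7e-6 · 13800 · -114 = -26.27 mm.
The walls impose strain ε = −(-26.27)/13800 = 1.9038e-03; σ = Eε = 194000 · 1.9038e-03 = 369.3 MPa.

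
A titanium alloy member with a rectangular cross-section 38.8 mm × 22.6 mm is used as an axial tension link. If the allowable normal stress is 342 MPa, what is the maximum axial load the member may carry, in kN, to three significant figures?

A = 876.9 mm².
P_max = σ_allow · A = 342 · 876.9 = 299900 N = 299.9 kN.

300 kN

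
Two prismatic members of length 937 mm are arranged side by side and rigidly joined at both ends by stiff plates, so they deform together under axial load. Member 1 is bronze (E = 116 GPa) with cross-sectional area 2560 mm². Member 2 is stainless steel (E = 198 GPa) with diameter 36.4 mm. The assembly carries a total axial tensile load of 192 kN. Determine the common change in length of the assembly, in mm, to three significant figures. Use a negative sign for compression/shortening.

0.358 mm

A_2 = 1041 mm².
Equal strain + equilibrium ⇒ each member carries load in proportion to AE: A₁E₁ = 297000000 N, A₂E₂ = 206000000 N, ΣAE = 503000000 N.
δ = PL/ΣAE = 192000·937/503000000 = 0.3577 mm.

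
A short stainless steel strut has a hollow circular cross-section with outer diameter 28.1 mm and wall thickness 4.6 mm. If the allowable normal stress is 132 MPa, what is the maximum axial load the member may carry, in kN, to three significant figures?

44.8 kN

A = 339.6 mm².
P_max = σ_allow · A = 132 · 339.6 = 44830 N = 44.83 kN.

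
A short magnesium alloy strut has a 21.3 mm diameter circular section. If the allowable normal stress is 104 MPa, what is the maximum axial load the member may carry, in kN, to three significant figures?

37.1 kN

A = 356.3 mm².
P_max = σ_allow · A = 104 · 356.3 = 37060 N = 37.06 kN.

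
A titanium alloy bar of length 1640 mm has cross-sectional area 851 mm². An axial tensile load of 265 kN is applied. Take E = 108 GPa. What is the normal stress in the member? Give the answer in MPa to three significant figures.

311 MPa

σ = N/A = 265000/851 = 311.4 MPa.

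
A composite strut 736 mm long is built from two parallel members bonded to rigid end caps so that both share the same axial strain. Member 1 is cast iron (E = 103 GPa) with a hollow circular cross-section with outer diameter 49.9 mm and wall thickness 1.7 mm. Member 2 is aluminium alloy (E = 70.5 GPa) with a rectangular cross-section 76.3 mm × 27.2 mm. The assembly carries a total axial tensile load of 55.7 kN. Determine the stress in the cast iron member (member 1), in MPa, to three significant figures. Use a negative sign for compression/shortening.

A_1 = 257.4 mm².
A_2 = 2075 mm².
Equal strain + equilibrium ⇒ each member carries load in proportion to AE: A₁E₁ = 26510000 N, A₂E₂ = 146300000 N, ΣAE = 172800000 N.
σ₁ = P·E₁/ΣAE = 55700·103000/172800000 = 33.2 MPa.

33.2 MPa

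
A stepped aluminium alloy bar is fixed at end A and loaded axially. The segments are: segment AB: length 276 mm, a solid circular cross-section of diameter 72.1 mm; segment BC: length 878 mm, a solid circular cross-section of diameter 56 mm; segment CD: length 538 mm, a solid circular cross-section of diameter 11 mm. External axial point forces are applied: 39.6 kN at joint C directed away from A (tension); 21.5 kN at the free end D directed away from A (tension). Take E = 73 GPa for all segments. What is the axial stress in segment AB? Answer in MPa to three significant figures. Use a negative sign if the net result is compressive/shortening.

15.0 MPa

Internal axial forces (sectioning from the free end, tension +): N_CD = 21.5 kN, N_BC = 61.1 kN, N_AB = 61.1 kN.
A_AB = 4083 mm².
σ_AB = N_AB/A_AB = 61100/4083 = 14.97 MPa.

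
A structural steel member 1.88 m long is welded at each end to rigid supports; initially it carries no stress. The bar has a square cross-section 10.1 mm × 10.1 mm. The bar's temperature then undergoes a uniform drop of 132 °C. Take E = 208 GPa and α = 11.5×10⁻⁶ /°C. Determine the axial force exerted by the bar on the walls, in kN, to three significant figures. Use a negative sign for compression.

Free thermal expansion αLΔT = 11.5e-6 · 1880 · -132 = -2.854 mm.
The walls impose strain ε = −(-2.854)/1880 = 1.5180e-03; σ = Eε = 208000 · 1.5180e-03 = 315.7 MPa.
Wall reaction R = σ·A = 315.7·102 = 32210 N = 32.21 kN.

32.2 kN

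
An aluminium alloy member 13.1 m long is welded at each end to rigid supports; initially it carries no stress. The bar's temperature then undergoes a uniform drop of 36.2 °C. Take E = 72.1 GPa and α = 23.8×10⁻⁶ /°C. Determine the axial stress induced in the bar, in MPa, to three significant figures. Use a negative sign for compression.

62.1 MPa

Free thermal expansion αLΔT = 23.8e-6 · 13100 · -36.2 = -11.29 mm.
The walls impose strain ε = −(-11.29)/13100 = 8.6156e-04; σ = Eε = 72100 · 8.6156e-04 = 62.12 MPa.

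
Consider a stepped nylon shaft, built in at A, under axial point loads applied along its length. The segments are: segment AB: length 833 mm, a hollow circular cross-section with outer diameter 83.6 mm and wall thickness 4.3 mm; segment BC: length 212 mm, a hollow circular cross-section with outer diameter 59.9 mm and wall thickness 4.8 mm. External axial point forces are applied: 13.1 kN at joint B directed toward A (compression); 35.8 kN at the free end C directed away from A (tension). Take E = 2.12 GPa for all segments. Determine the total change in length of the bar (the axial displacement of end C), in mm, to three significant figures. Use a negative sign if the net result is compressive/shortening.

12.6 mm

Internal axial forces (sectioning from the free end, tension +): N_BC = 35.8 kN, N_AB = 22.7 kN.
A_AB = 1071 mm².
A_BC = 830.9 mm².
δ_AB = 22700·833/(1071·2120) = 8.326 mm
δ_BC = 35800·212/(830.9·2120) = 4.309 mm
δ = Σδ_i = 12.63 mm.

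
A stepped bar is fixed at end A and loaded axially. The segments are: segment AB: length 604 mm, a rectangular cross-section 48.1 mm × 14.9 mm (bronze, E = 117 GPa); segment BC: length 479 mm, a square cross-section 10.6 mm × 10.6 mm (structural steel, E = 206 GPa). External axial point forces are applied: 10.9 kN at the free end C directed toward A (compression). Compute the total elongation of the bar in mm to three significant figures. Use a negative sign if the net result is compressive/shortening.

Internal axial forces (sectioning from the free end, tension +): N_BC = -10.9 kN, N_AB = -10.9 kN.
A_AB = 716.7 mm².
A_BC = 112.4 mm².
δ_AB = -10900·604/(716.7·117000) = -0.07851 mm
δ_BC = -10900·479/(112.4·206000) = -0.2256 mm
δ = Σδ_i = -0.3041 mm.

-0.304 mm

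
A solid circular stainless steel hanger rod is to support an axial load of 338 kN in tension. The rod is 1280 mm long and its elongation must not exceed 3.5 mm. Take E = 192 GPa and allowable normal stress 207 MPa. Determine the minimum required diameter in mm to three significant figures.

Required area A ≥ P/σ_allow = 338000/207 = 1633 mm².
For a solid circular section, d ≥ √(4A/π) = 45.6 mm.
Elongation limit: A ≥ PL/(Eδ_allow) = 338000·1280/(192000·3.5) = 643.8 mm² ⇒ d ≥ 28.63 mm.
The stress limit governs.

45.6 mm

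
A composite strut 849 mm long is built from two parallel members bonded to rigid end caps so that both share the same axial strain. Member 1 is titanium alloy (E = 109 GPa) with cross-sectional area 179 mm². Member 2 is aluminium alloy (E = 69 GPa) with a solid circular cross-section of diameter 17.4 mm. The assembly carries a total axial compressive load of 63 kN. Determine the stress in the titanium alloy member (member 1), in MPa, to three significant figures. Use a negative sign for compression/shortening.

-191 MPa

A_2 = 237.8 mm².
Equal strain + equilibrium ⇒ each member carries load in proportion to AE: A₁E₁ = 19510000 N, A₂E₂ = 16410000 N, ΣAE = 35920000 N.
σ₁ = P·E₁/ΣAE = -63000·109000/35920000 = -191.2 MPa.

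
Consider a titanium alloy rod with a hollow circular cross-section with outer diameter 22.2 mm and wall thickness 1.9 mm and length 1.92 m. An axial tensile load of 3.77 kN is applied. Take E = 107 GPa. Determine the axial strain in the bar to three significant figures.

A = 121.2 mm².
σ = N/A = 31.11 MPa; ε = σ/E = 31.11/107000 = 2.908e-04.

2.91e-04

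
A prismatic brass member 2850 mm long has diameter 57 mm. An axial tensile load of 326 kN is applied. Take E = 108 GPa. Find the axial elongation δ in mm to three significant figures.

3.37 mm

A = 2552 mm².
δ_mech = NL/(AE) = 326000·2850/(2552·108000) = 3.371 mm.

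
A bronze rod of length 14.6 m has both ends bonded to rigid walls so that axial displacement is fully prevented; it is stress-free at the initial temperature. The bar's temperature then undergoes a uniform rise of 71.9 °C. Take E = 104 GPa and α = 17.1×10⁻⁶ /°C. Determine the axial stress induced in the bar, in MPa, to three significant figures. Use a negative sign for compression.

-128 MPa

Free thermal expansion αLΔT = 17.1e-6 · 14600 · 71.9 = 17.95 mm.
The walls impose strain ε = −(17.95)/14600 = -1.2295e-03; σ = Eε = 104000 · -1.2295e-03 = -127.9 MPa.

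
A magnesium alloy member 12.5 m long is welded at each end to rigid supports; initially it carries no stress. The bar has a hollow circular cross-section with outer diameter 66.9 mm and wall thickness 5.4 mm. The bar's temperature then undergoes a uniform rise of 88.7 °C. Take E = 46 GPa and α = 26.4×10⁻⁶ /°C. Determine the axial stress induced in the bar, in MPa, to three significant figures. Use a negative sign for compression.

-108 MPa

Free thermal expansion αLΔT = 26.4e-6 · 12500 · 88.7 = 29.27 mm.
The walls impose strain ε = −(29.27)/12500 = -2.3417e-03; σ = Eε = 46000 · -2.3417e-03 = -107.7 MPa.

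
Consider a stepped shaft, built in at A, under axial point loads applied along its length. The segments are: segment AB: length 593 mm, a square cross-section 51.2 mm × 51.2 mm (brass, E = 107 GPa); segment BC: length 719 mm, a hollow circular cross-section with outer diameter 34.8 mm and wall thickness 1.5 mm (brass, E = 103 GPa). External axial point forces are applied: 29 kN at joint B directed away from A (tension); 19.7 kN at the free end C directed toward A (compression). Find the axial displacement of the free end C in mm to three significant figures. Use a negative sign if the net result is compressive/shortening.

-0.857 mm

Internal axial forces (sectioning from the free end, tension +): N_BC = -19.7 kN, N_AB = 9.3 kN.
A_AB = 2621 mm².
A_BC = 156.9 mm².
δ_AB = 9300·593/(2621·107000) = 0.01966 mm
δ_BC = -19700·719/(156.9·103000) = -0.8763 mm
δ = Σδ_i = -0.8567 mm.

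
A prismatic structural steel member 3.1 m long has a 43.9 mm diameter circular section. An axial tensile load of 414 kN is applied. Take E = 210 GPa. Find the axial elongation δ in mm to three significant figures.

A = 1514 mm².
δ_mech = NL/(AE) = 414000·3100/(1514·210000) = 4.038 mm.

4.04 mm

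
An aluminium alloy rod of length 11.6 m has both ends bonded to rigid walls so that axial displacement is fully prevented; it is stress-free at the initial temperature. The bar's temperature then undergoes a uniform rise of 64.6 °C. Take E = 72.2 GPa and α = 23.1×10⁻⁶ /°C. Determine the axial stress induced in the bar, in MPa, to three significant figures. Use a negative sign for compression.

-108 MPa

Free thermal expansion αLΔT = 23.1e-6 · 11600 · 64.6 = 17.31 mm.
The walls impose strain ε = −(17.31)/11600 = -1.4923e-03; σ = Eε = 72200 · -1.4923e-03 = -107.7 MPa.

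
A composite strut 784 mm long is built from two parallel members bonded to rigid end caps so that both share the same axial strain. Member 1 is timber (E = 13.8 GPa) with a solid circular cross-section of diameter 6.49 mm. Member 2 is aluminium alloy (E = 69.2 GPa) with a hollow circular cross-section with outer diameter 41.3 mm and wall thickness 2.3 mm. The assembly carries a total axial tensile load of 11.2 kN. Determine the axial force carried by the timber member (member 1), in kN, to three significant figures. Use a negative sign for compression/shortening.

A_1 = 33.08 mm².
A_2 = 281.8 mm².
Equal strain + equilibrium ⇒ each member carries load in proportion to AE: A₁E₁ = 456500 N, A₂E₂ = 19500000 N, ΣAE = 19960000 N.
F₁ = P·A₁E₁/ΣAE = 11200·456500/19960000 = 256.2 N.

0.256 kN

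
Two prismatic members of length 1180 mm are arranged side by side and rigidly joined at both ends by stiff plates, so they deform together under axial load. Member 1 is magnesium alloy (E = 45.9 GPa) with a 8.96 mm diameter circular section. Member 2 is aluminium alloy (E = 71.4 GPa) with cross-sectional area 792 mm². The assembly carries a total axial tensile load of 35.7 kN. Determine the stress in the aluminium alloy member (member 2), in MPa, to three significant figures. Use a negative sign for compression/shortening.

A_1 = 63.05 mm².
Equal strain + equilibrium ⇒ each member carries load in proportion to AE: A₁E₁ = 2894000 N, A₂E₂ = 56550000 N, ΣAE = 59440000 N.
σ₂ = P·E₂/ΣAE = 35700·71400/59440000 = 42.88 MPa.

42.9 MPa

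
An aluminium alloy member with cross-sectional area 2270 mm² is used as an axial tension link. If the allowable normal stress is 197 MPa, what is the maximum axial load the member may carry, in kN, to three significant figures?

447 kN

P_max = σ_allow · A = 197 · 2270 = 447200 N = 447.2 kN.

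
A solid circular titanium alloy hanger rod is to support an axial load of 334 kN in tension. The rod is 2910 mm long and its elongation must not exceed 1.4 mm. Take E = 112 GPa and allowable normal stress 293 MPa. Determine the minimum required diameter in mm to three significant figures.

88.8 mm

Required area A ≥ P/σ_allow = 334000/293 = 1140 mm².
For a solid circular section, d ≥ √(4A/π) = 38.1 mm.
Elongation limit: A ≥ PL/(Eδ_allow) = 334000·2910/(112000·1.4) = 6199 mm² ⇒ d ≥ 88.84 mm.
The elongation limit governs.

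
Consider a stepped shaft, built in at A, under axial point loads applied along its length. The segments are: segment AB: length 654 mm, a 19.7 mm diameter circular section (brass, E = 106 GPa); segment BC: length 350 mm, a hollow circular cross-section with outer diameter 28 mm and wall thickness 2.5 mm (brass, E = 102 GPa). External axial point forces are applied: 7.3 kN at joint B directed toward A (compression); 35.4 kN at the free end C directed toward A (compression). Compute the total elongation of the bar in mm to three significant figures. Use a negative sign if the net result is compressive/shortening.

Internal axial forces (sectioning from the free end, tension +): N_BC = -35.4 kN, N_AB = -42.7 kN.
A_AB = 304.8 mm².
A_BC = 200.3 mm².
δ_AB = -42700·654/(304.8·106000) = -0.8643 mm
δ_BC = -35400·350/(200.3·102000) = -0.6065 mm
δ = Σδ_i = -1.471 mm.

-1.47 mm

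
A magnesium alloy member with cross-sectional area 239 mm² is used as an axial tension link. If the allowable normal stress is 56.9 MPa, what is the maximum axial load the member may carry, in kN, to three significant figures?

P_max = σ_allow · A = 56.9 · 239 = 13600 N = 13.6 kN.

13.6 kN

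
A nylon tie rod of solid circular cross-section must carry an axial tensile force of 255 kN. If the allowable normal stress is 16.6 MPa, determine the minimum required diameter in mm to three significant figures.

140 mm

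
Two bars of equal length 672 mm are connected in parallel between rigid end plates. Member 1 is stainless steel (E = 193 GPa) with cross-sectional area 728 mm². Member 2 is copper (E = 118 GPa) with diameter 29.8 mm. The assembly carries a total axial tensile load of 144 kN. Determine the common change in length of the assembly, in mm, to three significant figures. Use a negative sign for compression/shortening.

0.434 mm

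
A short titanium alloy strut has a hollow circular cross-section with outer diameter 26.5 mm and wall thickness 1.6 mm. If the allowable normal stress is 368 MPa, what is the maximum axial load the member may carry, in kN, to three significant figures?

46.1 kN

A = 125.2 mm².
P_max = σ_allow · A = 368 · 125.2 = 46060 N = 46.06 kN.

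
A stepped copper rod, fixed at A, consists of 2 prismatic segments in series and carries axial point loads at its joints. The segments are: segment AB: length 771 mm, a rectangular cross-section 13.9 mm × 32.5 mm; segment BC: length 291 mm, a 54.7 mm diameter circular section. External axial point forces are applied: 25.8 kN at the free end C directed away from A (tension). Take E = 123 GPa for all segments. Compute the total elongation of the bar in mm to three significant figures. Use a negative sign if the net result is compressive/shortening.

Internal axial forces (sectioning from the free end, tension +): N_BC = 25.8 kN, N_AB = 25.8 kN.
A_AB = 451.8 mm².
A_BC = 2350 mm².
δ_AB = 25800·771/(451.8·123000) = 0.358 mm
δ_BC = 25800·291/(2350·123000) = 0.02597 mm
δ = Σδ_i = 0.384 mm.

0.384 mm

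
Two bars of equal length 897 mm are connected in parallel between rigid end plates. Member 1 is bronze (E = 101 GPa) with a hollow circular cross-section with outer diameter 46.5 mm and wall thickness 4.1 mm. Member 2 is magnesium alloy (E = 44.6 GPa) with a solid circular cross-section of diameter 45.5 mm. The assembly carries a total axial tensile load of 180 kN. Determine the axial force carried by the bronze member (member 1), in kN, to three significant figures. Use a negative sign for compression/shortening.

A_1 = 546.1 mm².
A_2 = 1626 mm².
Equal strain + equilibrium ⇒ each member carries load in proportion to AE: A₁E₁ = 55160000 N, A₂E₂ = 72520000 N, ΣAE = 127700000 N.
F₁ = P·A₁E₁/ΣAE = 180000·55160000/127700000 = 77760 N.

77.8 kN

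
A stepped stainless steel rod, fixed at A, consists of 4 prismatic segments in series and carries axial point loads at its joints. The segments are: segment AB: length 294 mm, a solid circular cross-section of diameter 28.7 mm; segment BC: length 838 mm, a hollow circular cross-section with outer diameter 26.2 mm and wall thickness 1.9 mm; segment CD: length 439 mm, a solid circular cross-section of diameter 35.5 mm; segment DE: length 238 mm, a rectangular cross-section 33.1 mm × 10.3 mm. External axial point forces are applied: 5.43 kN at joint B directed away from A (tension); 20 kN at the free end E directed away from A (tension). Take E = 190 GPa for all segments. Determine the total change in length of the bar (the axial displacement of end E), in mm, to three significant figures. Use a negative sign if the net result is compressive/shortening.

Internal axial forces (sectioning from the free end, tension +): N_DE = 20 kN, N_CD = 20 kN, N_BC = 20 kN, N_AB = 25.43 kN.
A_AB = 646.9 mm².
A_BC = 145 mm².
A_CD = 989.8 mm².
A_DE = 340.9 mm².
δ_AB = 25430·294/(646.9·190000) = 0.06083 mm
δ_BC = 20000·838/(145·190000) = 0.6081 mm
δ_CD = 20000·439/(989.8·190000) = 0.04669 mm
δ_DE = 20000·238/(340.9·190000) = 0.07348 mm
δ = Σδ_i = 0.7891 mm.

0.789 mm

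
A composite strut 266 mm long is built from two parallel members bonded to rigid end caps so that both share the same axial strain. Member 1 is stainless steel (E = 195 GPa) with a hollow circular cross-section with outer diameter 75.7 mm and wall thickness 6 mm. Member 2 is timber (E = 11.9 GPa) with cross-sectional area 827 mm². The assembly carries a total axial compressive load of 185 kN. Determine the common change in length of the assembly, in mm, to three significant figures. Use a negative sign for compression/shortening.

-0.185 mm

A_1 = 1314 mm².
Equal strain + equilibrium ⇒ each member carries load in proportion to AE: A₁E₁ = 256200000 N, A₂E₂ = 9841000 N, ΣAE = 266000000 N.
δ = PL/ΣAE = -185000·266/266000000 = -0.185 mm.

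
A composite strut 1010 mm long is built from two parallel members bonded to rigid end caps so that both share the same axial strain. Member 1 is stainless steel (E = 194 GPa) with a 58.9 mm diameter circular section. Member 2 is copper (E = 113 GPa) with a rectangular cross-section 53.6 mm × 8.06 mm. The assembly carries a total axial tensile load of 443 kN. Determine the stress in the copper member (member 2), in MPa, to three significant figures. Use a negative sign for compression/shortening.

86.7 MPa

A_1 = 2725 mm².
A_2 = 432 mm².
Equal strain + equilibrium ⇒ each member carries load in proportion to AE: A₁E₁ = 528600000 N, A₂E₂ = 48820000 N, ΣAE = 577400000 N.
σ₂ = P·E₂/ΣAE = 443000·113000/577400000 = 86.7 MPa.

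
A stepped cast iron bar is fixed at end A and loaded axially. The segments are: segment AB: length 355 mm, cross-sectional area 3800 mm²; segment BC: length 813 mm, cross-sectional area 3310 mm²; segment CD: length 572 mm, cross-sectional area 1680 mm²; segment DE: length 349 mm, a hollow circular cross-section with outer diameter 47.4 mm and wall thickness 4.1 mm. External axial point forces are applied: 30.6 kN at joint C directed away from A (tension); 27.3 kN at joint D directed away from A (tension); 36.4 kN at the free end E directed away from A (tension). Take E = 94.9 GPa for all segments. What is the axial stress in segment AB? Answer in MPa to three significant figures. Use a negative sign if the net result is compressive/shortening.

24.8 MPa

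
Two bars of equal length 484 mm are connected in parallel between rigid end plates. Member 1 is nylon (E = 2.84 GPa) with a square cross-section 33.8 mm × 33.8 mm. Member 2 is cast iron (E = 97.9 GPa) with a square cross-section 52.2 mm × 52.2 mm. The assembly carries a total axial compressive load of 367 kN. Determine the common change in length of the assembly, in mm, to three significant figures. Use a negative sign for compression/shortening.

A_1 = 1142 mm².
A_2 = 2725 mm².
Equal strain + equilibrium ⇒ each member carries load in proportion to AE: A₁E₁ = 3245000 N, A₂E₂ = 266800000 N, ΣAE = 270000000 N.
δ = PL/ΣAE = -367000·484/270000000 = -0.6579 mm.

-0.658 mm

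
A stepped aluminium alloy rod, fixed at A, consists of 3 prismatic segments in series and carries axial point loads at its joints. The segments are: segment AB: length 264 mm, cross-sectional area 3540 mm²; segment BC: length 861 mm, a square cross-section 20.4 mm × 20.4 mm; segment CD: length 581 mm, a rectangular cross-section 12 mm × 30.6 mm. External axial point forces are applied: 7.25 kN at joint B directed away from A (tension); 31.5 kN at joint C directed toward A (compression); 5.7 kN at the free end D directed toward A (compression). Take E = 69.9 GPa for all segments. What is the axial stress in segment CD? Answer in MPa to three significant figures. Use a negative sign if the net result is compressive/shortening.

Internal axial forces (sectioning from the free end, tension +): N_CD = -5.7 kN, N_BC = -37.2 kN, N_AB = -29.95 kN.
A_CD = 367.2 mm².
σ_CD = N_CD/A_CD = -5700/367.2 = -15.52 MPa.

-15.5 MPa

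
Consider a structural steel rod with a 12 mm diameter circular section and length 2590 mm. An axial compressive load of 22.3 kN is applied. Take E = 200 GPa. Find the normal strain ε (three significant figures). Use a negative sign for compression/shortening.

-9.86e-04

A = 113.1 mm².
σ = N/A = -197.2 MPa; ε = σ/E = -197.2/200000 = -9.859e-04.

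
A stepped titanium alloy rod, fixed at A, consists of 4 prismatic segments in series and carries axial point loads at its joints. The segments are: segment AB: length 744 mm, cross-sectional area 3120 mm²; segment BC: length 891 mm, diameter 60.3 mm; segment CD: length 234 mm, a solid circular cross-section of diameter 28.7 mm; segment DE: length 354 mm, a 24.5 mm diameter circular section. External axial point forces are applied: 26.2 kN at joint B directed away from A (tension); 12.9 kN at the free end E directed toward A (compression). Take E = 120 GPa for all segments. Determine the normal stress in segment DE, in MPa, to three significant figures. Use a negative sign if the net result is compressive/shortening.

-27.4 MPa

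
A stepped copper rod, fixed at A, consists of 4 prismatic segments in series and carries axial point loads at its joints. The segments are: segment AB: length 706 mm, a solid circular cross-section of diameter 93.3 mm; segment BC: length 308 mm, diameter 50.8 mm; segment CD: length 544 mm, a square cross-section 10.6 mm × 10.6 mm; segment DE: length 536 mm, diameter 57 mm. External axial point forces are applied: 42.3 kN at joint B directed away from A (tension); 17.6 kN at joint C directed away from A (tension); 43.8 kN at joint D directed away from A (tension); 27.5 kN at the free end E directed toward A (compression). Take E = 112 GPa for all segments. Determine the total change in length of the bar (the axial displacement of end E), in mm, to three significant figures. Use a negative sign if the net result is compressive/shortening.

Internal axial forces (sectioning from the free end, tension +): N_DE = -27.5 kN, N_CD = 16.3 kN, N_BC = 33.9 kN, N_AB = 76.2 kN.
A_AB = 6837 mm².
A_BC = 2027 mm².
A_CD = 112.4 mm².
A_DE = 2552 mm².
δ_AB = 76200·706/(6837·112000) = 0.07026 mm
δ_BC = 33900·308/(2027·112000) = 0.046 mm
δ_CD = 16300·544/(112.4·112000) = 0.7046 mm
δ_DE = -27500·536/(2552·112000) = -0.05158 mm
δ = Σδ_i = 0.7693 mm.

0.769 mm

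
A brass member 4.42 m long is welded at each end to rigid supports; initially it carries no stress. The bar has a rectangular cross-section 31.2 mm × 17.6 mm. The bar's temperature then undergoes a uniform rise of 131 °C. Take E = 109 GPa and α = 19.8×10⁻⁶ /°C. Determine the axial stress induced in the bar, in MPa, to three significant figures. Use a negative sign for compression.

Free thermal expansion αLΔT = 19.8e-6 · 4420 · 131 = 11.46 mm.
The walls impose strain ε = −(11.46)/4420 = -2.5938e-03; σ = Eε = 109000 · -2.5938e-03 = -282.7 MPa.

-283 MPa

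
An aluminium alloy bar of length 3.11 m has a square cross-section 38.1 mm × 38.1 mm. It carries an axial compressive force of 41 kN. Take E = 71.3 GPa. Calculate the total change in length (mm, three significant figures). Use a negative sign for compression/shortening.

-1.23 mm

A = 1452 mm².
δ_mech = NL/(AE) = -41000·3110/(1452·71300) = -1.232 mm.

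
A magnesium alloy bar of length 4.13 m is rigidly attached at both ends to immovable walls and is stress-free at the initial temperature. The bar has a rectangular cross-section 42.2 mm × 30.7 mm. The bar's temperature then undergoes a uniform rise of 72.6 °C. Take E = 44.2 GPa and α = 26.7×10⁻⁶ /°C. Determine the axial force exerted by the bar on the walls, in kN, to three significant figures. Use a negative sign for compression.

-111 kN

Free thermal expansion αLΔT = 26.7e-6 · 4130 · 72.6 = 8.006 mm.
The walls impose strain ε = −(8.006)/4130 = -1.9384e-03; σ = Eε = 44200 · -1.9384e-03 = -85.68 MPa.
Wall reaction R = σ·A = -85.68·1296 = -111000 N = -111 kN.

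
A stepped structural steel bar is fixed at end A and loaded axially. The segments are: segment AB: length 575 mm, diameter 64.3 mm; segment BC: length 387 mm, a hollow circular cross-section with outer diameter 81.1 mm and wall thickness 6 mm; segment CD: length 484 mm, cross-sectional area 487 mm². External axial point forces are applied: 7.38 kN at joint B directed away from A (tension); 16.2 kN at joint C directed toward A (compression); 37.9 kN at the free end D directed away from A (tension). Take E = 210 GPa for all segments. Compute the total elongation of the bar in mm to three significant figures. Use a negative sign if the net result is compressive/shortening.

Internal axial forces (sectioning from the free end, tension +): N_CD = 37.9 kN, N_BC = 21.7 kN, N_AB = 29.08 kN.
A_AB = 3247 mm².
A_BC = 1416 mm².
δ_AB = 29080·575/(3247·210000) = 0.02452 mm
δ_BC = 21700·387/(1416·210000) = 0.02825 mm
δ_CD = 37900·484/(487·210000) = 0.1794 mm
δ = Σδ_i = 0.2321 mm.

0.232 mm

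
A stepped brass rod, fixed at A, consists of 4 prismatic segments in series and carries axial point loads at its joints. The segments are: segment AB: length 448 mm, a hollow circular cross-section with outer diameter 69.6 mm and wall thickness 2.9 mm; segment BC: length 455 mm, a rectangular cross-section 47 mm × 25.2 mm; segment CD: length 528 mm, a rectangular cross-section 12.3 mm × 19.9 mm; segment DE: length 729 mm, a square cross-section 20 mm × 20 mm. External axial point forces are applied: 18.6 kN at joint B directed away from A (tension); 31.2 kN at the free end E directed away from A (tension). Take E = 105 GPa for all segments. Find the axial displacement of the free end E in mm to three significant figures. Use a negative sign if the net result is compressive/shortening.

1.65 mm

Internal axial forces (sectioning from the free end, tension +): N_DE = 31.2 kN, N_CD = 31.2 kN, N_BC = 31.2 kN, N_AB = 49.8 kN.
A_AB = 607.7 mm².
A_BC = 1184 mm².
A_CD = 244.8 mm².
A_DE = 400 mm².
δ_AB = 49800·448/(607.7·105000) = 0.3497 mm
δ_BC = 31200·455/(1184·105000) = 0.1142 mm
δ_CD = 31200·528/(244.8·105000) = 0.641 mm
δ_DE = 31200·729/(400·105000) = 0.5415 mm
δ = Σδ_i = 1.646 mm.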